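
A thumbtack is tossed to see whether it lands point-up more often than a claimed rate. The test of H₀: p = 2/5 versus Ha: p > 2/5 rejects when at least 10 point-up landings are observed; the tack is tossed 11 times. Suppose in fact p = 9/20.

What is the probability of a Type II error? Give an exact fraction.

Under the alternative p = 9/20, Y ~ Binomial(11, 9/20); β is the probability the test does not reject, P(Y < 10).
Adding the binomial probabilities P(Y=0)+…+P(Y=9) at p = 9/20 gives 20434671802787/20480000000000.

20434671802787/20480000000000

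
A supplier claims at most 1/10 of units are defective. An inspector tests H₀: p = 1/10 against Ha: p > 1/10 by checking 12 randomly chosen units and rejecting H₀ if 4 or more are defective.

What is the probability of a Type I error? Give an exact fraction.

5127494033/200000000000

Under H₀, X ~ Binomial(12, 1/10); the Type I error rate is P(X ≥ 4).
Computing the lower-tail complement: 1 − 194872505967/200000000000 = 5127494033/200000000000.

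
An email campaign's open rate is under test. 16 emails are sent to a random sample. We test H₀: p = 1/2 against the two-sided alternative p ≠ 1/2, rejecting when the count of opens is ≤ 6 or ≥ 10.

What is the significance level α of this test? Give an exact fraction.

14893/32768

α = P(X ≤ 6 or X ≥ 10 | p = 1/2), X ~ Binomial(16, 1/2).
The two tails are symmetric, so α = 2·(1 + 16 + 120 + 560 + 1820 + 4368 + 8008)/2^16 = 29786/65536 = 14893/32768.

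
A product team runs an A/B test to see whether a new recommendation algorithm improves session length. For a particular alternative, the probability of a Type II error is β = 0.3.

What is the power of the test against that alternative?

Power = 1 − β = 1 − 0.3 = 0.7.

0.7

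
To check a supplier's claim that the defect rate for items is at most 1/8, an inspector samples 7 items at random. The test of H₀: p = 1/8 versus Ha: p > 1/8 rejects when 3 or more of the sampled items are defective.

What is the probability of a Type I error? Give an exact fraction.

α = P(reject H₀ | H₀ true) = P(X ≥ 3 | p = 1/8), X ~ Binomial(7, 1/8).
Via the complement, α = 1 − Σ_{j=0}^{2} C(7,j)(1/8)^j(7/8)^{7-j} = 97119/2097152.

97119/2097152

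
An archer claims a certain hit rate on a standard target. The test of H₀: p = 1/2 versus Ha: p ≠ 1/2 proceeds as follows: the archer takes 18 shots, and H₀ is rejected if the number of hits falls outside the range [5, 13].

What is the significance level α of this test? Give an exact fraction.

253/8192

α = P(S ≤ 4 or S ≥ 14 | p = 1/2), S ~ Binomial(18, 1/2).
By symmetry, α = 2·P(S ≤ 4) = 2·(1 + 18 + 153 + 816 + 3060)/262144 = 8096/262144 = 253/8192.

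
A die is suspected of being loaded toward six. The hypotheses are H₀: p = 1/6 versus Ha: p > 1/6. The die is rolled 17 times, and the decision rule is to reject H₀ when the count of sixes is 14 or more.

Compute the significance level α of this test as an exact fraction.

α = P(reject H₀ | H₀ true) = P(S ≥ 14 | p = 1/6), with S ~ Binomial(17, 1/6).
Summing C(17,j)(1/6)^j(5/6)^{17−j} for j = 14,…,17 gives 44243/8463329722368.

44243/8463329722368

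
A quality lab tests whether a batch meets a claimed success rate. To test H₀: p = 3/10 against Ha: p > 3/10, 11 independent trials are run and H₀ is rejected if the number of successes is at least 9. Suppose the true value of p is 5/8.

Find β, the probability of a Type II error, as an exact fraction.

7252043967/8589934592

A Type II error is failing to reject when Ha holds: with p = 5/8, β = P(K ≤ 8).
Adding the binomial probabilities P(K=0)+…+P(K=8) at p = 5/8 gives 7252043967/8589934592.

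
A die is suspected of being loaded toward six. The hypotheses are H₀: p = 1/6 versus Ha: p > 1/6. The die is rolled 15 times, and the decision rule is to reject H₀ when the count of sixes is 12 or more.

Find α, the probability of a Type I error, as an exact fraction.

7447/58773123072

α = P(reject H₀ | H₀ true) = P(K ≥ 12 | p = 1/6), with K ~ Binomial(15, 1/6).
Adding the binomial terms for j = 12 through 15 with p = 1/6 yields 7447/58773123072.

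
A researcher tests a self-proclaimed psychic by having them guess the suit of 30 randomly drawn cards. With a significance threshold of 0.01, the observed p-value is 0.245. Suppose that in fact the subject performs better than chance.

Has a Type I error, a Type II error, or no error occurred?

The conventional null hypothesis is that the subject is guessing at random (p = 1/4).
Since p = 0.245 ≥ α = 0.01, H₀ is not rejected.
H₀ is false (actually the subject performs better than chance).
Failing to reject a false H₀ is a Type II error.

Type II error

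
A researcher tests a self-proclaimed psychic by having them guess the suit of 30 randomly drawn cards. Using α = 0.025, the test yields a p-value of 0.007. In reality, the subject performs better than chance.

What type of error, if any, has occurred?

The conventional null hypothesis is that the subject is guessing at random (p = 1/4).
Since p = 0.007 < α = 0.025, H₀ is rejected.
H₀ is false (actually the subject performs better than chance).
The decision matches the true state — no error.

Neither — the decision is correct.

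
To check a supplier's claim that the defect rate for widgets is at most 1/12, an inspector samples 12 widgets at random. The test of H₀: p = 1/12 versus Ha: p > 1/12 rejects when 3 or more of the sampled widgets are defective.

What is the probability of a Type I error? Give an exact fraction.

Under H₀, S ~ Binomial(12, 1/12); the Type I error rate is P(S ≥ 3).
α = 1 − P(S ≤ 2) = 1 − 8274038447719/8916100448256 = 642062000537/8916100448256.

642062000537/8916100448256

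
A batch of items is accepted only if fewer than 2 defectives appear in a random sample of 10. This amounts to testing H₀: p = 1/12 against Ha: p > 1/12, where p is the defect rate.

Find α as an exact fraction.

4133487571/20639121408

α = P(reject H₀ | H₀ true) = P(K ≥ 2 | p = 1/12), K ~ Binomial(10, 1/12).
Via the complement, α = 1 − Σ_{j=0}^{1} C(10,j)(1/12)^j(11/12)^{10-j} = 4133487571/20639121408.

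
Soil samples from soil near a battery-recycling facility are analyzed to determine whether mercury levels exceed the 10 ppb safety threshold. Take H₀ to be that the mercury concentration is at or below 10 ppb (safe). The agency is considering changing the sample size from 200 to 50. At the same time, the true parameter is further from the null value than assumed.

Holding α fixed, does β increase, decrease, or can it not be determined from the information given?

Cannot be determined from the information given.

The first change alone would make β increase; the second alone would make β decrease. Which effect dominates depends on the magnitudes, which are not given.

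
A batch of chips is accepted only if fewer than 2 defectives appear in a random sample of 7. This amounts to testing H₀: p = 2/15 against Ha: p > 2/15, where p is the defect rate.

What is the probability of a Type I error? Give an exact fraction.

α = P(reject H₀ | H₀ true) = P(Y ≥ 2 | p = 2/15), Y ~ Binomial(7, 2/15).
α = 1 − P(Y ≤ 1) = 1 − 4826809/6328125 = 1501316/6328125.

1501316/6328125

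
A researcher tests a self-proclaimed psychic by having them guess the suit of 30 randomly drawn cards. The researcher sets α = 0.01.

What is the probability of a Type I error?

0.01

The significance level α is, by definition, the probability of a Type I error — P(reject H₀ | H₀ true).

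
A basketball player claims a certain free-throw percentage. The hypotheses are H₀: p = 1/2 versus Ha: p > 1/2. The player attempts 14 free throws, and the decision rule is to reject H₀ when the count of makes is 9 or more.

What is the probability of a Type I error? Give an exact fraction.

3473/16384

The Type I error probability is α = P(S ≥ 9) computed under H₀, where S ~ Binomial(14, 1/2).
P(S ≥ 9) = [C(14,9) + C(14,10) + C(14,11) + C(14,12) + C(14,13) + C(14,14)] / 2^14 = (2002 + 1001 + 364 + 91 + 14 + 1) / 16384 = 3473/16384.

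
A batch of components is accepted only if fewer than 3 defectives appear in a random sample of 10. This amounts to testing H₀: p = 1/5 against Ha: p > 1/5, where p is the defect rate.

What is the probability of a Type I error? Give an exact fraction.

Under H₀, K ~ Binomial(10, 1/5); the Type I error rate is P(K ≥ 3).
α = 1 − P(K ≤ 2) = 1 − 6619136/9765625 = 3146489/9765625.

3146489/9765625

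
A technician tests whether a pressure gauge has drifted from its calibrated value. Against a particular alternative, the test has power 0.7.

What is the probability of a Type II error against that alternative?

0.3

Power = 1 − β, so β = 1 − 0.7 = 0.3.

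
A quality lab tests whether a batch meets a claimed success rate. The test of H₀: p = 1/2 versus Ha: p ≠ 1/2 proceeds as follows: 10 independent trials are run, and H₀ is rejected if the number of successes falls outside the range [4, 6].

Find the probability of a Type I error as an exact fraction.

α = P(S ≤ 3 or S ≥ 7 | p = 1/2), S ~ Binomial(10, 1/2).
The two tails are symmetric, so α = 2·(1 + 10 + 45 + 120)/2^10 = 352/1024 = 11/32.

11/32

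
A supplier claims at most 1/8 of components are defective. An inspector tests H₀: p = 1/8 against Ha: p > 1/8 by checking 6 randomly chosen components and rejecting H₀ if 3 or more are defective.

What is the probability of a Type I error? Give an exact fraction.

Under H₀, X ~ Binomial(6, 1/8); the Type I error rate is P(X ≥ 3).
α = 1 − P(X ≤ 2) = 1 − 127253/131072 = 3819/131072.

3819/131072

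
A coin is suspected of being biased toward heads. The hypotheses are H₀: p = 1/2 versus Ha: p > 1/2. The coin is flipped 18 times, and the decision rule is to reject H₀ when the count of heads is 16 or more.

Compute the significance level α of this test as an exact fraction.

Under H₀, S ~ Binomial(18, 1/2), and α = P(S ≥ 16).
That's C(18,16) + C(18,17) + C(18,18) over 2^18, i.e. (153 + 18 + 1)/262144 = 172/262144 = 43/65536.

43/65536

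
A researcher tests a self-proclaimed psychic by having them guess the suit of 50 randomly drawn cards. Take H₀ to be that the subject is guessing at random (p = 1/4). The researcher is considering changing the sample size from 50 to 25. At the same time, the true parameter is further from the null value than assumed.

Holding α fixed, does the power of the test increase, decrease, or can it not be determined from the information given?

The first change alone would make β increase; the second alone would make β decrease. Which effect dominates depends on the magnitudes, which are not given.
Since power = 1 − β, the effect on power is likewise indeterminate.

Cannot be determined from the information given.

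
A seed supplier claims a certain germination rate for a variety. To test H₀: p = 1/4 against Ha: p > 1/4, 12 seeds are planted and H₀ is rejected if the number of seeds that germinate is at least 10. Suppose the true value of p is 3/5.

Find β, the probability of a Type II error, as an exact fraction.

β = P(fail to reject H₀ | Ha true) = P(Y ≤ 9 | p = 3/5), Y ~ Binomial(12, 3/5).
Adding the binomial probabilities P(Y=0)+…+P(Y=9) at p = 3/5 gives 44753744/48828125.

44753744/48828125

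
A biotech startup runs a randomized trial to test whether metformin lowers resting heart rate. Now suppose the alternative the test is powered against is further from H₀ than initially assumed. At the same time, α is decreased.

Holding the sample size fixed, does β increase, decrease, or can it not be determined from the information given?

Cannot be determined from the information given.

The first change alone would make β decrease; the second alone would make β increase. Which effect dominates depends on the magnitudes, which are not given.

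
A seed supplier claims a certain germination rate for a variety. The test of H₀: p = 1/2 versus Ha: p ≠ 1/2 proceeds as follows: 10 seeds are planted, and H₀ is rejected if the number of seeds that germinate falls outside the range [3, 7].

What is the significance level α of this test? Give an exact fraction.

The significance level is the null-hypothesis probability of the rejection region {≤2} ∪ {≥8}.
The two tails are symmetric, so α = 2·(1 + 10 + 45)/2^10 = 112/1024 = 7/64.

7/64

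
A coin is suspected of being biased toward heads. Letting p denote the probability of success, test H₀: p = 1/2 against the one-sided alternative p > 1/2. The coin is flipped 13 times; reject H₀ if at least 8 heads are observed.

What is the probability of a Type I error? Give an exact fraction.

α = P(reject H₀ | H₀ true) = P(Y ≥ 8 | p = 1/2), with Y ~ Binomial(13, 1/2).
That's C(13,8) + C(13,9) + C(13,10) + C(13,11) + C(13,12) + C(13,13) over 2^13, i.e. (1287 + 715 + 286 + 78 + 13 + 1)/8192 = 2380/8192 = 595/2048.

595/2048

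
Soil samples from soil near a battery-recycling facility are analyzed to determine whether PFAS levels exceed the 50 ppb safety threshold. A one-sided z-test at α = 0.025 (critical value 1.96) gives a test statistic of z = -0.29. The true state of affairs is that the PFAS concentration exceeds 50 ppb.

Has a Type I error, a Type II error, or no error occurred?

Type II error

The conventional null hypothesis is that the PFAS concentration is at or below 50 ppb (safe).
Since z = -0.29 ≤ z* = 1.96, H₀ is not rejected.
H₀ is false (actually the PFAS concentration exceeds 50 ppb).
Failing to reject a false H₀ is a Type II error.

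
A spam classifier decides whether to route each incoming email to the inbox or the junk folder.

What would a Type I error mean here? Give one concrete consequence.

With the conventional null hypothesis that the message is legitimate (not spam):
A Type I error is rejecting H₀ when H₀ is true.
Here that means sending the message to the spam folder when actually the message is legitimate (not spam).

A Type I error would mean concluding that the message is spam when in fact the message is legitimate (not spam). Consequence: a legitimate email — possibly an important one — is hidden in the spam folder.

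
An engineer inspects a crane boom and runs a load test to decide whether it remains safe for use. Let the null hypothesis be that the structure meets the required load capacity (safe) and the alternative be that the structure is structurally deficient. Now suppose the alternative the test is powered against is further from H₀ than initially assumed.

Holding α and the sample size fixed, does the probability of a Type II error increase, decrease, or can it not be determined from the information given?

It decreases.

A larger true effect moves the Ha sampling distribution further from the H₀ critical value, making rejection more likely when Ha is true.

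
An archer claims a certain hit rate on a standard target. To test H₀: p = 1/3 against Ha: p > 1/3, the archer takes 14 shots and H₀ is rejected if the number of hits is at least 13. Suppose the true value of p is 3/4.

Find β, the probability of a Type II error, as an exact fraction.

Under the alternative p = 3/4, S ~ Binomial(14, 3/4); β is the probability the test does not reject, P(S < 13).
Summing C(14,j)·(3/4)^j·(1/4)^{14-j} for j = 0..12 gives 241331965/268435456.

241331965/268435456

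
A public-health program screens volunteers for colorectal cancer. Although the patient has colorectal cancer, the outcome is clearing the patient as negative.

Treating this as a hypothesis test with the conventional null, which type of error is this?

Type II error

The null hypothesis here is that the patient does not have colorectal cancer.
'Clearing the patient as negative' corresponds to failing to reject H₀.
H₀ was not rejected but H₀ is false — a Type II error (false negative).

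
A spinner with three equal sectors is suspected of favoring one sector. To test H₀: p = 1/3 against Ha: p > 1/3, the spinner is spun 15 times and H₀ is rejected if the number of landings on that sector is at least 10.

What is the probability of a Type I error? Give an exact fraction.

Under H₀, S ~ Binomial(15, 1/3), and α = P(S ≥ 10).
P(S ≥ 10) = Σ_{j=10}^{15} C(15,j)·(1/3)^j·(2/3)^{15-j} = 122027/14348907.

122027/14348907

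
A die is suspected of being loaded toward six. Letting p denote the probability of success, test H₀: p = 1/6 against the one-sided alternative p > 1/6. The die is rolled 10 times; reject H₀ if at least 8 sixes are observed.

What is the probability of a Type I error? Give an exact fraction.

49/2519424

The Type I error probability is α = P(S ≥ 8) computed under H₀, where S ~ Binomial(10, 1/6).
Summing C(10,j)(1/6)^j(5/6)^{10−j} for j = 8,…,10 gives 49/2519424.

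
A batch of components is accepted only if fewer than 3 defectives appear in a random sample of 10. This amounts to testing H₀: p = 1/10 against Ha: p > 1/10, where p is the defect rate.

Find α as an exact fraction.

α = P(reject H₀ | H₀ true) = P(S ≥ 3 | p = 1/10), S ~ Binomial(10, 1/10).
α = 1 − P(S ≤ 2) = 1 − 1162261467/1250000000 = 87738533/1250000000.

87738533/1250000000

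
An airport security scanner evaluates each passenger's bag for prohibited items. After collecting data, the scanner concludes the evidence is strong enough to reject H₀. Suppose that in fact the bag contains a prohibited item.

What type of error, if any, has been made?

The conventional null hypothesis here is that the bag contains no prohibited items.
The test rejected a false H₀ — the decision matches the true state.

No error (correct decision).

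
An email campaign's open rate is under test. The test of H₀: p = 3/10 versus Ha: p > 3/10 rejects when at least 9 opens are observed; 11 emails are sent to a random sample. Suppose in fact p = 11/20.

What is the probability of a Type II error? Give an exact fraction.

38288445266097/40960000000000

β = P(fail to reject H₀ | Ha true) = P(S ≤ 8 | p = 11/20), S ~ Binomial(11, 11/20).
Adding the binomial probabilities P(S=0)+…+P(S=8) at p = 11/20 gives 38288445266097/40960000000000.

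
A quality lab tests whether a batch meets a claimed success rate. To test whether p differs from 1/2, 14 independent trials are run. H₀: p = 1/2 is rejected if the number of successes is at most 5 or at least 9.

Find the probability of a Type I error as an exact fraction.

3473/8192

Under H₀, X ~ Binomial(14, 1/2); α is the probability of landing in either tail, P(X ≤ 5) + P(X ≥ 9).
The two tails are symmetric, so α = 2·(1 + 14 + 91 + 364 + 1001 + 2002)/2^14 = 6946/16384 = 3473/8192.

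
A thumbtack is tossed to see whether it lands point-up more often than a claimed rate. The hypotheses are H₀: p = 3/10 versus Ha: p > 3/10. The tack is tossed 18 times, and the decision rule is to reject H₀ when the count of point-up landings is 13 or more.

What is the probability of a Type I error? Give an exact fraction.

33635315945421/125000000000000000

Under H₀, Y ~ Binomial(18, 3/10), and α = P(Y ≥ 13).
P(Y ≥ 13) = Σ_{j=13}^{18} C(18,j)·(3/10)^j·(7/10)^{18-j} = 33635315945421/125000000000000000.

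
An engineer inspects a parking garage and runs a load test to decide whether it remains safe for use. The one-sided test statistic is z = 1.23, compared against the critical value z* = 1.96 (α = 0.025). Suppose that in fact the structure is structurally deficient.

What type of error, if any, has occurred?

The conventional null hypothesis is that the structure meets the required load capacity (safe).
Since z = 1.23 ≤ z* = 1.96, H₀ is not rejected.
H₀ is false (actually the structure is structurally deficient).
Failing to reject a false H₀ is a Type II error.

Type II error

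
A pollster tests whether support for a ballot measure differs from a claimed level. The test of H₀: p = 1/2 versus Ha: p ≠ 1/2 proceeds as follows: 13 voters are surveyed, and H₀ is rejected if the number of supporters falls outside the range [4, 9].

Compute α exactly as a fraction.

189/2048

Under H₀, Y ~ Binomial(13, 1/2); α is the probability of landing in either tail, P(Y ≤ 3) + P(Y ≥ 10).
Each tail has probability (1 + 13 + 78 + 286)/8192; doubling gives α = 756/8192 = 189/2048.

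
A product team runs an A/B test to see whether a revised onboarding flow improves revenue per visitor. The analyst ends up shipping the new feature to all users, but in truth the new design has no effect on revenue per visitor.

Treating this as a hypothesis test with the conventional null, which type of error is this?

The null hypothesis here is that the new design has no effect on revenue per visitor.
'Shipping the new feature to all users' corresponds to rejecting H₀.
H₀ was rejected but H₀ is true — a Type I error (false positive).

Type I error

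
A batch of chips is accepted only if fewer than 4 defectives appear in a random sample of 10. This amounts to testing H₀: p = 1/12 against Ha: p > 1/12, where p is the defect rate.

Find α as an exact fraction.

α = P(reject H₀ | H₀ true) = P(S ≥ 4 | p = 1/12), S ~ Binomial(10, 1/12).
Computing the lower-tail complement: 1 − 5125125973/5159780352 = 34654379/5159780352.

34654379/5159780352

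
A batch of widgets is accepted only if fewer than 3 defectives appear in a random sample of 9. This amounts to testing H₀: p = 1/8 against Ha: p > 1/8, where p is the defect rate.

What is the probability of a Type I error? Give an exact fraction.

Under H₀, Y ~ Binomial(9, 1/8); the Type I error rate is P(Y ≥ 3).
α = 1 − P(Y ≤ 2) = 1 − 30471091/33554432 = 3083341/33554432.

3083341/33554432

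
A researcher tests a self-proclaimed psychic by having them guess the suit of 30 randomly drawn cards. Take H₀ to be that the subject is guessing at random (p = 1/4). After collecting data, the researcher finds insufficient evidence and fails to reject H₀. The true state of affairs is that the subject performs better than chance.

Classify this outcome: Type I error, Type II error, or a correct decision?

Type II error

H₀ was not rejected, but H₀ is actually false.
Failing to reject a false null hypothesis is a Type II error (false negative).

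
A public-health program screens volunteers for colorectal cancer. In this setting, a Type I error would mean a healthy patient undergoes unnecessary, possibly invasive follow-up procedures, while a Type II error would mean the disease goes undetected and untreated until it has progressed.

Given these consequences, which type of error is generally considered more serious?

The Type II consequence (the disease goes undetected and untreated until it has progressed) is more severe than the Type I consequence (a healthy patient undergoes unnecessary, possibly invasive follow-up procedures).

Type II error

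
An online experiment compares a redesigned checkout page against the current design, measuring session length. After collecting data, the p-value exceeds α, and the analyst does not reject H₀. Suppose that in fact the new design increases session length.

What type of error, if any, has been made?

Type II error

The conventional null hypothesis here is that the new design has no effect on session length.
H₀ was not rejected, but H₀ is actually false.
Failing to reject a false null hypothesis is a Type II error (false negative).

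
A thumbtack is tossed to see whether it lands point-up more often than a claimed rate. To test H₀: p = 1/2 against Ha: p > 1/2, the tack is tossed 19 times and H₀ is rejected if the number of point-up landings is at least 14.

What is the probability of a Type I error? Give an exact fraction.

2083/65536

The Type I error probability is α = P(K ≥ 14) computed under H₀, where K ~ Binomial(19, 1/2).
Summing the upper tail: (11628 + 3876 + 969 + 171 + 19 + 1) / 2^19 = 16664/524288 = 2083/65536.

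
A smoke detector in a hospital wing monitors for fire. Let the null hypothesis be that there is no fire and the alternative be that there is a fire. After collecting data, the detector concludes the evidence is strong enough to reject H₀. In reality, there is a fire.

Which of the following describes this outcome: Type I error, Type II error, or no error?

The test rejected a false H₀ — the decision matches the true state.

No error — this is a correct decision.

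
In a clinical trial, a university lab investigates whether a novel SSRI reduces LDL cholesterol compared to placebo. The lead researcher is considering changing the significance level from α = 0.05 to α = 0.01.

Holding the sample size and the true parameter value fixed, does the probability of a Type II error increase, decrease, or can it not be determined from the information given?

It increases.

A smaller α moves the rejection region further into the tail. With the alternative true, more outcomes now fall outside the rejection region, so failing to reject becomes more likely.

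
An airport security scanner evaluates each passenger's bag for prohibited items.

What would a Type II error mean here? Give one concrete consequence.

A Type II error would mean concluding that the bag contains no prohibited items (or at least failing to establish that the bag contains a prohibited item) when in fact the bag contains a prohibited item. Consequence: a prohibited item passes through security undetected.

With the conventional null hypothesis that the bag contains no prohibited items:
A Type II error is failing to reject H₀ when H₀ is false.
Here that means letting the bag through when actually the bag contains a prohibited item.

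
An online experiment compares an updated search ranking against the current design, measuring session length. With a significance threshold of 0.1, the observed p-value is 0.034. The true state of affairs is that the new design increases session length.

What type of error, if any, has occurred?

No error — this is a correct decision.

The conventional null hypothesis is that the new design has no effect on session length.
Since p = 0.034 < α = 0.1, H₀ is rejected.
H₀ is false (actually the new design increases session length).
The decision matches the true state — no error.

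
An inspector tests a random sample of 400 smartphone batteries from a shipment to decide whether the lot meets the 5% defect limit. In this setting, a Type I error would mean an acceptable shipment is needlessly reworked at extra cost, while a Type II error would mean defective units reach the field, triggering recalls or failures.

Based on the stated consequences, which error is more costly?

The Type II consequence (defective units reach the field, triggering recalls or failures) is more severe than the Type I consequence (an acceptable shipment is needlessly reworked at extra cost).

Type II error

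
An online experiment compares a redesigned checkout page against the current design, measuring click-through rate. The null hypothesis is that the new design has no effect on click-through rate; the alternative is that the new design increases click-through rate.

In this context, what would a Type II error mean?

A Type II error is failing to reject H₀ when H₀ is false.
Here that means keeping the current design when actually the new design increases click-through rate.

A Type II error would mean concluding that the new design has no effect on click-through rate (or at least failing to establish that the new design increases click-through rate) when in fact the new design increases click-through rate.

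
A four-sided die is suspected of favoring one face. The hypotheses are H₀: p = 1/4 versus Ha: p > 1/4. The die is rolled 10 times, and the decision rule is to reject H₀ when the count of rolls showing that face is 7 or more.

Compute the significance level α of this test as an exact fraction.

The Type I error probability is α = P(S ≥ 7) computed under H₀, where S ~ Binomial(10, 1/4).
P(S ≥ 7) = Σ_{j=7}^{10} C(10,j)·(1/4)^j·(3/4)^{10-j} = 919/262144.

919/262144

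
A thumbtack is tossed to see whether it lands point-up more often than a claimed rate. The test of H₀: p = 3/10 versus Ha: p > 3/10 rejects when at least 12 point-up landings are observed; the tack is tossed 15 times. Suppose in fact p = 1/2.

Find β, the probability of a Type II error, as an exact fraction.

Under the alternative p = 1/2, X ~ Binomial(15, 1/2); β is the probability the test does not reject, P(X < 12).
Adding the binomial probabilities P(X=0)+…+P(X=11) at p = 1/2 gives 503/512.

503/512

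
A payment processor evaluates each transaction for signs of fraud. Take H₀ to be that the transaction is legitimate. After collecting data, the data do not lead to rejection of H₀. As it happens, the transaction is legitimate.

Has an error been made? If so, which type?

No error (correct decision).

The test retained a true H₀ — the decision matches the true state.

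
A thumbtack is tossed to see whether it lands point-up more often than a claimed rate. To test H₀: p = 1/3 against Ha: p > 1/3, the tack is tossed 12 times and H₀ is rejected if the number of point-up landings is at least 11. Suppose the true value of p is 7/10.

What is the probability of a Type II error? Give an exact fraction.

A Type II error is failing to reject when Ha holds: with p = 7/10, β = P(X ≤ 10).
Equivalently, β = 1 − P(X ≥ 11) = 914974950051/1000000000000.

914974950051/1000000000000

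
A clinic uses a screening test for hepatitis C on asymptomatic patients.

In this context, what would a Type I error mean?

A Type I error would mean concluding that the patient has hepatitis C when in fact the patient does not have hepatitis C.

With the conventional null hypothesis that the patient does not have hepatitis C:
A Type I error is rejecting H₀ when H₀ is true.
Here that means flagging the patient as positive and ordering follow-up testing when actually the patient does not have hepatitis C.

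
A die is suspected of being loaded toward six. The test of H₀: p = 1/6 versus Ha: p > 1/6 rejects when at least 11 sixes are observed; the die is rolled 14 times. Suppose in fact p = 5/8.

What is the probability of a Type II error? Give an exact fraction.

1830419739927/2199023255552

A Type II error is failing to reject when Ha holds: with p = 5/8, β = P(S ≤ 10).
Summing C(14,j)·(5/8)^j·(3/8)^{14-j} for j = 0..10 gives 1830419739927/2199023255552.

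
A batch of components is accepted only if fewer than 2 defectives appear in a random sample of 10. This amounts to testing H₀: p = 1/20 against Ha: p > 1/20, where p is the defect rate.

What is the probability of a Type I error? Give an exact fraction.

The significance level is the probability, assuming p = 1/20, of seeing 2 or more defectives in 10 draws.
Via the complement, α = 1 − Σ_{j=0}^{1} C(10,j)(1/20)^j(19/20)^{10-j} = 882056764409/10240000000000.

882056764409/10240000000000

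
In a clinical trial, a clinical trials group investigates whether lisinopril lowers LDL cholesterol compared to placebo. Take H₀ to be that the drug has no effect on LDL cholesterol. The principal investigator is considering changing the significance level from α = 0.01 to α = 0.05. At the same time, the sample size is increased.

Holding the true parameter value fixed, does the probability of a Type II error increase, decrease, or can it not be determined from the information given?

It decreases.

With a larger α the critical value moves toward the center, so more of the Ha sampling distribution lies in the rejection region. More data shrinks sampling variability; the test statistic under Ha concentrates further from the null value, making rejection more likely. Both changes push β in the same direction.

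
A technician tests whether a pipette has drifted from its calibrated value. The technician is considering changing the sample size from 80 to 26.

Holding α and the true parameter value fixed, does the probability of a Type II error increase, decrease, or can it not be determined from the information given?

It increases.

A smaller sample increases the standard error, so the sampling distributions under H₀ and Ha overlap more.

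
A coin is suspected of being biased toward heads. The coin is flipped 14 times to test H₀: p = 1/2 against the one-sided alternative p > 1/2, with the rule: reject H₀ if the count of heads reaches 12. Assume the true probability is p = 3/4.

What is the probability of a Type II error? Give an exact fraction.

96485417/134217728

β = P(fail to reject H₀ | Ha true) = P(K ≤ 11 | p = 3/4), K ~ Binomial(14, 3/4).
Summing C(14,j)·(3/4)^j·(1/4)^{14-j} for j = 0..11 gives 96485417/134217728.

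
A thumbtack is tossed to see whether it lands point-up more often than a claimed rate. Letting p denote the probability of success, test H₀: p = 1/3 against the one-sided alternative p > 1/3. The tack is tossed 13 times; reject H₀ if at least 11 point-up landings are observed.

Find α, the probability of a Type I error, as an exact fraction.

113/531441

α = P(reject H₀ | H₀ true) = P(X ≥ 11 | p = 1/3), with X ~ Binomial(13, 1/3).
Summing C(13,j)(1/3)^j(2/3)^{13−j} for j = 11,…,13 gives 113/531441.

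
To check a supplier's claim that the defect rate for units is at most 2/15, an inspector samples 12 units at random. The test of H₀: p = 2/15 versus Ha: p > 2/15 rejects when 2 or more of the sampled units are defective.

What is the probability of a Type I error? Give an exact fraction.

63436403311256/129746337890625

Under H₀, S ~ Binomial(12, 2/15); the Type I error rate is P(S ≥ 2).
α = 1 − P(S ≤ 1) = 1 − 66309934579369/129746337890625 = 63436403311256/129746337890625.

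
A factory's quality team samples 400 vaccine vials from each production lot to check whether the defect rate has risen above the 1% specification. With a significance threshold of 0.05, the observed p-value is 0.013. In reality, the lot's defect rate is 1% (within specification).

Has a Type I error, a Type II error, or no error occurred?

Type I error

The conventional null hypothesis is that the lot's defect rate is 1% (within specification).
Since p = 0.013 < α = 0.05, H₀ is rejected.
H₀ is true (actually the lot's defect rate is 1% (within specification)).
Rejecting a true H₀ is a Type I error.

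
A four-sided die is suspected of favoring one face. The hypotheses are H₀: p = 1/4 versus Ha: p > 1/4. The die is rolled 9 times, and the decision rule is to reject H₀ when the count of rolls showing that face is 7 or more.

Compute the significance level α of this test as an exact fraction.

α = P(reject H₀ | H₀ true) = P(Y ≥ 7 | p = 1/4), with Y ~ Binomial(9, 1/4).
P(Y ≥ 7) = Σ_{j=7}^{9} C(9,j)·(1/4)^j·(3/4)^{9-j} = 11/8192.

11/8192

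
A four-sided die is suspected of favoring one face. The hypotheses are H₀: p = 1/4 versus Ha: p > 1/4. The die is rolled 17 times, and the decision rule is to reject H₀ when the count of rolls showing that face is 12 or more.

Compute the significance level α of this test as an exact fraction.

α = P(reject H₀ | H₀ true) = P(X ≥ 12 | p = 1/4), with X ~ Binomial(17, 1/4).
Adding the binomial terms for j = 12 through 17 with p = 1/4 yields 429025/4294967296.

429025/4294967296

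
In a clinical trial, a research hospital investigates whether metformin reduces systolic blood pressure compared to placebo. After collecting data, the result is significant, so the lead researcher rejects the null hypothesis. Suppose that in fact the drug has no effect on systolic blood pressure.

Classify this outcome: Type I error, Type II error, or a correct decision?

Type I error

The conventional null hypothesis here is that the drug has no effect on systolic blood pressure.
H₀ was rejected, but H₀ is actually true.
Rejecting a true null hypothesis is a Type I error (false positive).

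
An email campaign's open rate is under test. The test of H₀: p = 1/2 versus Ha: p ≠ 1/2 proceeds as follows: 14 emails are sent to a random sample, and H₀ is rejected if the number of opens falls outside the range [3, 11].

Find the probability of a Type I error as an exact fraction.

The significance level is the null-hypothesis probability of the rejection region {≤2} ∪ {≥12}.
The two tails are symmetric, so α = 2·(1 + 14 + 91)/2^14 = 212/16384 = 53/4096.

53/4096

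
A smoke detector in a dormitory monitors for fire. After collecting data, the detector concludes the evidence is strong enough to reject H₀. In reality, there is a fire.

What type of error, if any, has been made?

The conventional null hypothesis here is that there is no fire.
The test rejected a false H₀ — the decision matches the true state.

Neither — the decision is correct.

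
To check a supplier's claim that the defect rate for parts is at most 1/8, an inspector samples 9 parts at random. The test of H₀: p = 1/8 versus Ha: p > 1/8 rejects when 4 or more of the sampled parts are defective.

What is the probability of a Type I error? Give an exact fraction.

76589/4194304

The significance level is the probability, assuming p = 1/8, of seeing 4 or more defectives in 9 draws.
Computing the lower-tail complement: 1 − 4117715/4194304 = 76589/4194304.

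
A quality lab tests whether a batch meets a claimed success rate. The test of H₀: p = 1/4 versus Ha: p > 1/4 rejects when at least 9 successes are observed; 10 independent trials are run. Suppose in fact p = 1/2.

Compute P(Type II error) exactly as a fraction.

Under the alternative p = 1/2, S ~ Binomial(10, 1/2); β is the probability the test does not reject, P(S < 9).
Summing C(10,j)·(1/2)^j·(1/2)^{10-j} for j = 0..8 gives 1013/1024.

1013/1024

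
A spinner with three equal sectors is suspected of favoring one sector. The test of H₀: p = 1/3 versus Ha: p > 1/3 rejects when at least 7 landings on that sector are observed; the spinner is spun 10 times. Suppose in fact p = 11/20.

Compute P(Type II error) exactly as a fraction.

A Type II error is failing to reject when Ha holds: with p = 11/20, β = P(X ≤ 6).
Equivalently, β = 1 − P(X ≥ 7) = 1878942860721/2560000000000.

1878942860721/2560000000000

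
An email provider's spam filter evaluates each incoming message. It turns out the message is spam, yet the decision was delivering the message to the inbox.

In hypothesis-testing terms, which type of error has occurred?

Type II error

The null hypothesis here is that the message is legitimate (not spam).
'Delivering the message to the inbox' corresponds to failing to reject H₀.
H₀ was not rejected but H₀ is false — a Type II error (false negative).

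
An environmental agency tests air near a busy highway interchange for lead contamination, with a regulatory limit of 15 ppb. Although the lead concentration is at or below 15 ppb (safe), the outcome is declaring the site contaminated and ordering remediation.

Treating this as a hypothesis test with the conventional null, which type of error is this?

The null hypothesis here is that the lead concentration is at or below 15 ppb (safe).
'Declaring the site contaminated and ordering remediation' corresponds to rejecting H₀.
H₀ was rejected but H₀ is true — a Type I error (false positive).

Type I error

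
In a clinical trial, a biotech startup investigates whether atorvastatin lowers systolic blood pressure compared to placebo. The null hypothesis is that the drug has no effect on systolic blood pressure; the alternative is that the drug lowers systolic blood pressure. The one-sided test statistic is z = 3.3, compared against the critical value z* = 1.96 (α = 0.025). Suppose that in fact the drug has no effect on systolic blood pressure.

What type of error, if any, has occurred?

Since z = 3.3 > z* = 1.96, H₀ is rejected.
H₀ is true (actually the drug has no effect on systolic blood pressure).
Rejecting a true H₀ is a Type I error.

Type I error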